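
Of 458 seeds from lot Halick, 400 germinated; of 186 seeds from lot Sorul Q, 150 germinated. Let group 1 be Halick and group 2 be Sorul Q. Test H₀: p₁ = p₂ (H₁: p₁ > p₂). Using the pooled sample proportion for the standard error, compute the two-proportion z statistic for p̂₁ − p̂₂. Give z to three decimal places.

p̂₁ = 400/458 = 0.873362, p̂₂ = 150/186 = 0.806452.
Pooled p̂ = (400+150)/(458+186) = 550/644 = 0.854037.
SE = √(p̂(1−p̂)(1/n₁+1/n₂)) = √(0.854037·0.145963·0.00755975) = √(0.00094238) = 0.030698.
z = (0.873362 − 0.806452)/0.030698 = 0.066910/0.030698 = 2.180.
p-value = P(Z > 2.180) ≈ 0.0146.

z = 2.180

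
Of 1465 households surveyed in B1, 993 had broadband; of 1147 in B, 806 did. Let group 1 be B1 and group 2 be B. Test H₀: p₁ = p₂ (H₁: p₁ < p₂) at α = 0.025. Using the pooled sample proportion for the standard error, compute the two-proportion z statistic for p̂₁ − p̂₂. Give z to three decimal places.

z = -1.363

p̂₁ = 993/1465 ≈ 0.67782, p̂₂ = 806/1147 ≈ 0.70270.
Pooled p̂ = (993+806)/(1465+1147) = 1799/2612 = 0.68874.
SE = √(p̂(1−p̂)(1/n₁+1/n₂)) = √(0.68874·0.31126·0.00155443) = √(0.000333233) = 0.01825.
z = (0.67782 − 0.70270)/0.01825 = -0.02488/0.01825 = -1.363.
p-value = P(Z < -1.363) ≈ 0.0864. With α = 0.025, fail to reject H₀.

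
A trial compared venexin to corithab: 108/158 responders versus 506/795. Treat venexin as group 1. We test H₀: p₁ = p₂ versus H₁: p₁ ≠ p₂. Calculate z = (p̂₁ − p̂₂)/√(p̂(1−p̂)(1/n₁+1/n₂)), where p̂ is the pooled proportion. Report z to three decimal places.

p̂₁ = 108/158 ≈ 0.68354, p̂₂ = 506/795 ≈ 0.63648.
Pooled p̂ = (108+506)/(158+795) = 614/953 = 0.64428.
SE = √(0.229183 × 0.00758698) = 0.04170.
z = (0.68354 − 0.63648)/0.04170 = 0.04706/0.04170 = 1.129.
p-value = 2·P(Z > 1.129) ≈ 0.2590.

z = 1.129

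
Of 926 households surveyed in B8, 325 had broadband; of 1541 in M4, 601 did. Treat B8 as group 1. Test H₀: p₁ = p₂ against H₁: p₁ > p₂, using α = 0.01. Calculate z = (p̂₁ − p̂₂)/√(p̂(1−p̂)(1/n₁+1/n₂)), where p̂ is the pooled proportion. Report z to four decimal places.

z = -1.9388

p̂₁ = 325/926 ≈ 0.350972, p̂₂ = 601/1541 ≈ 0.390006.
Pooled p̂ = (325+601)/(926+1541) = 926/2467 = 0.375355.
SE = √(0.234464 × 0.00172884) = 0.020133.
z = (0.350972 − 0.390006)/0.020133 = -0.039034/0.020133 = -1.9388.
p-value = P(Z > -1.939) ≈ 0.9737. With α = 0.01, fail to reject H₀.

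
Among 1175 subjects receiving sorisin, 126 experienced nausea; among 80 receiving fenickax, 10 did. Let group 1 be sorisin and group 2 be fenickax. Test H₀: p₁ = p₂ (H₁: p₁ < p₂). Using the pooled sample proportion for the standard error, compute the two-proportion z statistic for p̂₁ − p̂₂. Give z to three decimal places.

p̂₁ = 126/1175 ≈ 0.10723, p̂₂ = 10/80 ≈ 0.12500.
Pooled p̂ = (126+10)/(1175+80) = 136/1255 = 0.10837.
SE = √(0.0966232 × 0.0133511) = 0.03592.
z = (0.10723 − 0.12500)/0.03592 = -0.01777/0.03592 = -0.495.

z = -0.495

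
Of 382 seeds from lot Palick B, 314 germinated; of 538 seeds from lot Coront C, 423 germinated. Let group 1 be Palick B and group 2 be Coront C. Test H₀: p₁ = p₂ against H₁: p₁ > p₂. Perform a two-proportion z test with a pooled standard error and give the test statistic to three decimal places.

z = 1.338

p̂₁ = 314/382 = 0.82199, p̂₂ = 423/538 = 0.78625.
Pooled p̂ = (314+423)/(382+538) = 737/920 = 0.80109.
SE = √(0.159347 × 0.00447654) = 0.02671.
z = (0.82199 − 0.78625)/0.02671 = 0.03574/0.02671 = 1.338.
p-value = P(Z > 1.338) ≈ 0.0904.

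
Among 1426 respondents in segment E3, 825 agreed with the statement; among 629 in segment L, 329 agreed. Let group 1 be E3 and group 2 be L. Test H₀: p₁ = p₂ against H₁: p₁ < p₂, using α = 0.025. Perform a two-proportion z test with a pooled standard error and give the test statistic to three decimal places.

p̂₁ = 825/1426 = 0.57854, p̂₂ = 329/629 = 0.52305.
Pooled p̂ = (825+329)/(1426+629) = 1154/2055 = 0.56156.
SE = √(p̂(1−p̂)(1/n₁+1/n₂)) = √(0.56156·0.43844·0.00229109) = √(0.00056409) = 0.02375.
z = (0.57854 − 0.52305)/0.02375 = 0.05549/0.02375 = 2.336.
p-value = P(Z < 2.336) ≈ 0.9903. With α = 0.025, fail to reject H₀.

z = 2.336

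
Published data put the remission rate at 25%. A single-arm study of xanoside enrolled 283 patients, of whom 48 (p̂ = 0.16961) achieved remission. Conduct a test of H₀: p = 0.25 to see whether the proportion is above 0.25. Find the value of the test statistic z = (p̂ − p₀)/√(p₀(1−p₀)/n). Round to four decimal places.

z = -3.1231

p̂ = 48/283 = 0.169611.
Under H₀, SE = √(0.25·0.75/283) = √(0.000662544) = 0.025740.
z = (0.169611 − 0.25)/0.025740 = -0.080389/0.025740 = -3.1231.
p-value = P(Z > -3.123) ≈ 0.9991.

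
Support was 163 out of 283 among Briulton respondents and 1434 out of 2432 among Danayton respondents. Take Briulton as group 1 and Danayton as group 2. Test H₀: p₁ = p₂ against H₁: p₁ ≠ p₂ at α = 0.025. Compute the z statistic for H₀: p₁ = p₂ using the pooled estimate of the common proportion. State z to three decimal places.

p̂₁ = 163/283 = 0.57597, p̂₂ = 1434/2432 = 0.58964.
Pooled p̂ = (163+1434)/(283+2432) = 1597/2715 = 0.58821.
SE = √(p̂(1−p̂)(1/n₁+1/n₂)) = √(0.58821·0.41179·0.00394475) = √(0.000955492) = 0.03091.
z = (0.57597 − 0.58964)/0.03091 = -0.01367/0.03091 = -0.442.
Two-sided p-value ≈ 2·Φ(−0.442) = 0.6584. With α = 0.025, fail to reject H₀.

z = -0.442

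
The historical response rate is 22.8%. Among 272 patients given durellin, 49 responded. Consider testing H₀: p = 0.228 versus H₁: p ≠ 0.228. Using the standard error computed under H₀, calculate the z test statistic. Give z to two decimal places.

p̂ = 49/272 = 0.18015.
Standard error under H₀: √(0.228×0.772/272) = 0.02544.
z = (0.18015 − 0.228)/0.02544 = -0.04785/0.02544 = -1.88.

z = -1.88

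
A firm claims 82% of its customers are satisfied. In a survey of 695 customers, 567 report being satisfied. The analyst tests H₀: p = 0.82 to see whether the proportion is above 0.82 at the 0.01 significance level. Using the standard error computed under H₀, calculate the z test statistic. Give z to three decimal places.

z = -0.286

p̂ = 567/695 = 0.81583.
Standard error under H₀: √(0.82×0.18/695) = 0.01457.
z = (0.81583 − 0.82)/0.01457 = -0.00417/0.01457 = -0.286.
p-value = P(Z > -0.286) ≈ 0.6127, so at α = 0.01 we fail to reject H₀.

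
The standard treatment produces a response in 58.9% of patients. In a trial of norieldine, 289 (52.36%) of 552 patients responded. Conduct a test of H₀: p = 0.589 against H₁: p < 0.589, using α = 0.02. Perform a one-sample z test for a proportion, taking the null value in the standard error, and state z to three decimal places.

p̂ = 289/552 = 0.523551.
SE = √(p₀(1−p₀)/n) = √(0.24208/552) = 0.020942.
z = (0.523551 − 0.589)/0.020942 = -0.065449/0.020942 = -3.125.
p-value = P(Z < -3.125) ≈ 0.0009, so at α = 0.02 we reject H₀.

z = -3.125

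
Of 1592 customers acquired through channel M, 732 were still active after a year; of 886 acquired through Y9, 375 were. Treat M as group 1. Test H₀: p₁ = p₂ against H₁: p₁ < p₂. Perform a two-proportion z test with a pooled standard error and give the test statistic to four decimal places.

z = 1.7539

p̂₁ = 732/1592 ≈ 0.459799, p̂₂ = 375/886 ≈ 0.423251.
Pooled p̂ = (732+375)/(1592+886) = 1107/2478 = 0.446731.
SE = √(0.247162 × 0.00175681) = 0.020838.
z = (0.459799 − 0.423251)/0.020838 = 0.036548/0.020838 = 1.7539.
p-value = P(Z < 1.754) ≈ 0.9603.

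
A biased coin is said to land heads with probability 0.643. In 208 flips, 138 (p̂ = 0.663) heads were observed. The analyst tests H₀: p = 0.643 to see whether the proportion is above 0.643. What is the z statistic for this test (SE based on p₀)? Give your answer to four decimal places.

z = 0.6159

p̂ = 138/208 = 0.663462.
SE = √(p₀(1−p₀)/n) = √(0.22955/208) = 0.033221.
z = (0.663462 − 0.643)/0.033221 = 0.020462/0.033221 = 0.6159.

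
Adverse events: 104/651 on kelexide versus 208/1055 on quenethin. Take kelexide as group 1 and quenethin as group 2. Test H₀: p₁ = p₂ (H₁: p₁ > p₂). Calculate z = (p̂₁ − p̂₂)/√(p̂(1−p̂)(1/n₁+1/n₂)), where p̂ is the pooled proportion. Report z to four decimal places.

p̂₁ = 104/651 = 0.159754, p̂₂ = 208/1055 = 0.197156.
Pooled p̂ = (104+208)/(651+1055) = 312/1706 = 0.182884.
SE = √(0.149437 × 0.00248397) = 0.019266.
z = (0.159754 − 0.197156)/0.019266 = -0.037402/0.019266 = -1.9413.
p-value = P(Z > -1.941) ≈ 0.9739.

z = -1.9413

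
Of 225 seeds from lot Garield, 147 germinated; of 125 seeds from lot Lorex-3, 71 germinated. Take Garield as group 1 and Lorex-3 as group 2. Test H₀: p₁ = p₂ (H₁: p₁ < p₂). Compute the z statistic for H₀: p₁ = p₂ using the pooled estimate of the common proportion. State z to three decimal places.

p̂₁ = 147/225 = 0.65333, p̂₂ = 71/125 = 0.56800.
Pooled p̂ = (147+71)/(225+125) = 218/350 = 0.62286.
SE = √(p̂(1−p̂)(1/n₁+1/n₂)) = √(0.62286·0.37714·0.0124444) = √(0.00292328) = 0.05407.
z = (0.65333 − 0.56800)/0.05407 = 0.08533/0.05407 = 1.578.
p-value = P(Z < 1.578) ≈ 0.9427.

z = 1.578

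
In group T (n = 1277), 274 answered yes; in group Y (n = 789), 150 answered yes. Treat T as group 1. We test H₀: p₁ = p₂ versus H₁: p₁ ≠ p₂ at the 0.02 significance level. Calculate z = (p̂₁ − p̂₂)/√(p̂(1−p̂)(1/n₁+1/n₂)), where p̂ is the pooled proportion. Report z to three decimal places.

p̂₁ = 274/1277 ≈ 0.21457, p̂₂ = 150/789 ≈ 0.19011.
Pooled p̂ = (274+150)/(1277+789) = 424/2066 = 0.20523.
SE = √(p̂(1−p̂)(1/n₁+1/n₂)) = √(0.20523·0.79477·0.00205051) = √(0.000334457) = 0.01829.
z = (0.21457 − 0.19011)/0.01829 = 0.02446/0.01829 = 1.337.
p-value = 2·P(Z > 1.337) ≈ 0.1812. With α = 0.02, fail to reject H₀.

z = 1.337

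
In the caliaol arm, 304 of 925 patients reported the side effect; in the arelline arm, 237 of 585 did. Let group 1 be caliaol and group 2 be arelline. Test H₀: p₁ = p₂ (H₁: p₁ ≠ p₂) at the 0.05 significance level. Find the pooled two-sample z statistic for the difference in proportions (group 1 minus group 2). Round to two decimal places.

p̂₁ = 304/925 = 0.3286, p̂₂ = 237/585 = 0.4051.
Pooled p̂ = (304+237)/(925+585) = 541/1510 = 0.3583.
SE = √(0.229915 × 0.00279048) = 0.0253.
z = (0.3286 − 0.4051)/0.0253 = -0.0765/0.0253 = -3.02.
p-value = 2·P(Z > 3.019) ≈ 0.0025. With α = 0.05, reject H₀.

z = -3.02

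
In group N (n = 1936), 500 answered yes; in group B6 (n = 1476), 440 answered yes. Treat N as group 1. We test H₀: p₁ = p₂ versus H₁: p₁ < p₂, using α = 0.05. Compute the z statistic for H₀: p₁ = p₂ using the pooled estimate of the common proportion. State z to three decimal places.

z = -2.581

p̂₁ = 500/1936 ≈ 0.258264, p̂₂ = 440/1476 ≈ 0.298103.
Pooled p̂ = (500+440)/(1936+1476) = 940/3412 = 0.275498.
SE = √(0.199599 × 0.00119404) = 0.015438.
z = (0.258264 − 0.298103)/0.015438 = -0.039839/0.015438 = -2.581.
p-value = P(Z < -2.581) ≈ 0.0049; since p < α = 0.05, reject H₀.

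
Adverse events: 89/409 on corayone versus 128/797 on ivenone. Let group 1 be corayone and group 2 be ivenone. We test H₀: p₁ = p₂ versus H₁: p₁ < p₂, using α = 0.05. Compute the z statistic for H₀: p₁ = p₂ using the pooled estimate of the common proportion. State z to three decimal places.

z = 2.440

p̂₁ = 89/409 ≈ 0.21760, p̂₂ = 128/797 ≈ 0.16060.
Pooled p̂ = (89+128)/(409+797) = 217/1206 = 0.17993.
SE = √(p̂(1−p̂)(1/n₁+1/n₂)) = √(0.17993·0.82007·0.00369969) = √(0.000545918) = 0.02336.
z = (0.21760 − 0.16060)/0.02336 = 0.05700/0.02336 = 2.440.
p-value = P(Z < 2.440) ≈ 0.9926, so at α = 0.05 we fail to reject H₀.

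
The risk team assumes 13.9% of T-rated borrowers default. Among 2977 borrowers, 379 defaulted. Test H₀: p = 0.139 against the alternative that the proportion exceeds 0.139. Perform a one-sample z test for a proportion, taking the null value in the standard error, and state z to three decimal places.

z = -1.844

p̂ = 379/2977 ≈ 0.12731.
Under H₀, SE = √(0.139·0.861/2977) = √(4.02012e-05) = 0.00634.
z = (0.12731 − 0.139)/0.00634 = -0.01169/0.00634 = -1.844.
p-value = P(Z > -1.844) ≈ 0.9674.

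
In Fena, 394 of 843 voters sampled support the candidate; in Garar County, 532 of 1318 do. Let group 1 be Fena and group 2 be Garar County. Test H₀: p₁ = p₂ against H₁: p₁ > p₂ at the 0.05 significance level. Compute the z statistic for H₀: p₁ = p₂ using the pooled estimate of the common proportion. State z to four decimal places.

z = 2.9204

p̂₁ = 394/843 ≈ 0.4673784, p̂₂ = 532/1318 ≈ 0.4036419.
Pooled p̂ = (394+532)/(843+1318) = 926/2161 = 0.4285053.
SE = √(p̂(1−p̂)(1/n₁+1/n₂)) = √(0.4285053·0.5714947·0.00194496) = √(0.0004763) = 0.0218243.
z = (0.4673784 − 0.4036419)/0.0218243 = 0.0637365/0.0218243 = 2.9204.
p-value = P(Z > 2.920) ≈ 0.0017, so at α = 0.05 we reject H₀.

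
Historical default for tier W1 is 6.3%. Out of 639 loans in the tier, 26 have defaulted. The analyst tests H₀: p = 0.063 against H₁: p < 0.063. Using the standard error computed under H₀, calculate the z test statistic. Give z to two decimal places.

p̂ = 26/639 = 0.0407.
Standard error under H₀: √(0.063×0.937/639) = 0.0096.
z = (0.0407 − 0.063)/0.0096 = -0.0223/0.0096 = -2.32.

z = -2.32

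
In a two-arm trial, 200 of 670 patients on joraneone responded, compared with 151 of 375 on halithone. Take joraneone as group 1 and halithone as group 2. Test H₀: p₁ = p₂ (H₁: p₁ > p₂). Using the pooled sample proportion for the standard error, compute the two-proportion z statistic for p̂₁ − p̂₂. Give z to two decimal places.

z = -3.42

p̂₁ = 200/670 = 0.2985, p̂₂ = 151/375 = 0.4027.
Pooled p̂ = (200+151)/(670+375) = 351/1045 = 0.3359.
SE = √(p̂(1−p̂)(1/n₁+1/n₂)) = √(0.3359·0.6641·0.0041592) = √(0.000927778) = 0.0305.
z = (0.2985 − 0.4027)/0.0305 = -0.1042/0.0305 = -3.42.
p-value = P(Z > -3.420) ≈ 0.9997.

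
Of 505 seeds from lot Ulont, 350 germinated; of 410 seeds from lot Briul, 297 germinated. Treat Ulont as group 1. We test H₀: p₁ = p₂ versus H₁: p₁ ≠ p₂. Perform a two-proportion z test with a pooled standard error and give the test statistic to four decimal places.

p̂₁ = 350/505 = 0.693069, p̂₂ = 297/410 = 0.724390.
Pooled p̂ = (350+297)/(505+410) = 647/915 = 0.707104.
SE = √(0.207108 × 0.00441922) = 0.030253.
z = (0.693069 − 0.724390)/0.030253 = -0.031321/0.030253 = -1.0353.
p-value = 2·P(Z > 1.035) ≈ 0.3005.

z = -1.0353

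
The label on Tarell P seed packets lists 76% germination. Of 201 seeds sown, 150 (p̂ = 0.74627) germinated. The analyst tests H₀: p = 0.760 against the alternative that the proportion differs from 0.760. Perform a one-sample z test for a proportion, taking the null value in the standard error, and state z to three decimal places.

z = -0.456

p̂ = 150/201 = 0.74627.
SE = √(p₀(1−p₀)/n) = √(0.1824/201) = 0.03012.
z = (0.74627 − 0.76)/0.03012 = -0.01373/0.03012 = -0.456.
p-value = 2·P(Z > 0.456) ≈ 0.6485.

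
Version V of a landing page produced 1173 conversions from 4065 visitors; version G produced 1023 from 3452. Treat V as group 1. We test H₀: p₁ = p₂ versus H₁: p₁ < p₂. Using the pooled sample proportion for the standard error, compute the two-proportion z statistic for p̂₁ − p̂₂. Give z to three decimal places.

z = -0.740

p̂₁ = 1173/4065 ≈ 0.28856, p̂₂ = 1023/3452 ≈ 0.29635.
Pooled p̂ = (1173+1023)/(4065+3452) = 2196/7517 = 0.29214.
SE = √(0.206793 × 0.00053569) = 0.01053.
z = (0.28856 − 0.29635)/0.01053 = -0.00779/0.01053 = -0.740.
p-value = P(Z < -0.740) ≈ 0.2296.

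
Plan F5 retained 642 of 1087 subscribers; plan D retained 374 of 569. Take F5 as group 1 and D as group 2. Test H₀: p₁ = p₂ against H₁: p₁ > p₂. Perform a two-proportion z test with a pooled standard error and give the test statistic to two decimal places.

z = -2.65

p̂₁ = 642/1087 = 0.5906, p̂₂ = 374/569 = 0.6573.
Pooled p̂ = (642+374)/(1087+569) = 1016/1656 = 0.6135.
SE = √(p̂(1−p̂)(1/n₁+1/n₂)) = √(0.6135·0.3865·0.00267743) = √(0.000634851) = 0.0252.
z = (0.5906 − 0.6573)/0.0252 = -0.0667/0.0252 = -2.65.
p-value = P(Z > -2.646) ≈ 0.9959.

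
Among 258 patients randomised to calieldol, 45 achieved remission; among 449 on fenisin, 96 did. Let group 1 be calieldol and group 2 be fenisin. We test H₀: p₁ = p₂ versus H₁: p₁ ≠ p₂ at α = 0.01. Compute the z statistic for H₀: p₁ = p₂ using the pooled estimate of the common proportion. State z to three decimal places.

p̂₁ = 45/258 = 0.17442, p̂₂ = 96/449 = 0.21381.
Pooled p̂ = (45+96)/(258+449) = 141/707 = 0.19943.
SE = √(0.15966 × 0.00610314) = 0.03122.
z = (0.17442 − 0.21381)/0.03122 = -0.03939/0.03122 = -1.262.
Two-sided p-value ≈ 2·Φ(−1.262) = 0.2070; since p > α = 0.01, fail to reject H₀.

z = -1.262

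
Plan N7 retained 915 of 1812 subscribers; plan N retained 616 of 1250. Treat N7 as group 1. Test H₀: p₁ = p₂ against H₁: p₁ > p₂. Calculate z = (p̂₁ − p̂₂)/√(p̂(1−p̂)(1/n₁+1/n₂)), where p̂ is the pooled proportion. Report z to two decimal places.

z = 0.66

p̂₁ = 915/1812 ≈ 0.5050, p̂₂ = 616/1250 ≈ 0.4928.
Pooled p̂ = (915+616)/(1812+1250) = 1531/3062 = 0.5000.
SE = √(0.25 × 0.00135188) = 0.0184.
z = (0.5050 − 0.4928)/0.0184 = 0.0122/0.0184 = 0.66.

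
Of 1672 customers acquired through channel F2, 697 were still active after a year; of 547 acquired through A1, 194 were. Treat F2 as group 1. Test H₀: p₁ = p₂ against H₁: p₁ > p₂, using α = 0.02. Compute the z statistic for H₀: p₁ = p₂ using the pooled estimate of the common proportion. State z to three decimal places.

z = 2.576

p̂₁ = 697/1672 = 0.41687, p̂₂ = 194/547 = 0.35466.
Pooled p̂ = (697+194)/(1672+547) = 891/2219 = 0.40153.
SE = √(p̂(1−p̂)(1/n₁+1/n₂)) = √(0.40153·0.59847·0.00242624) = √(0.000583035) = 0.02415.
z = (0.41687 − 0.35466)/0.02415 = 0.06221/0.02415 = 2.576.
p-value = P(Z > 2.576) ≈ 0.0050. With α = 0.02, reject H₀.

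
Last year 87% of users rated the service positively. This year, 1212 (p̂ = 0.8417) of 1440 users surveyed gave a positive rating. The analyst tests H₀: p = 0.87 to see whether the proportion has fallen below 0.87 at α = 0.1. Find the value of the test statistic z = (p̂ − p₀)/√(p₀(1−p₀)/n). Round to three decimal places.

p̂ = 1212/1440 = 0.841667.
Standard error under H₀: √(0.87×0.13/1440) = 0.008862.
z = (0.841667 − 0.87)/0.008862 = -0.028333/0.008862 = -3.197.
p-value = P(Z < -3.197) ≈ 0.0007, so at α = 0.1 we reject H₀.

z = -3.197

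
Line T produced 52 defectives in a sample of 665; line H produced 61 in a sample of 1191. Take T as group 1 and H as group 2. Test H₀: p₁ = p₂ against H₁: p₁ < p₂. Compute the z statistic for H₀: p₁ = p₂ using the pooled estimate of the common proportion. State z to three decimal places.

z = 2.331

p̂₁ = 52/665 = 0.078195, p̂₂ = 61/1191 = 0.051217.
Pooled p̂ = (52+61)/(665+1191) = 113/1856 = 0.060884.
SE = √(0.0571768 × 0.00234339) = 0.011575.
z = (0.078195 − 0.051217)/0.011575 = 0.026978/0.011575 = 2.331.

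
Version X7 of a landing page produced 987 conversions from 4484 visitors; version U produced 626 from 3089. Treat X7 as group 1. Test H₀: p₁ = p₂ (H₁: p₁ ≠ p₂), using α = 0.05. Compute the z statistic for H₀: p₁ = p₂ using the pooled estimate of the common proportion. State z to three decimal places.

p̂₁ = 987/4484 ≈ 0.220116, p̂₂ = 626/3089 ≈ 0.202655.
Pooled p̂ = (987+626)/(4484+3089) = 1613/7573 = 0.212994.
SE = √(0.167627 × 0.000546745) = 0.009573.
z = (0.220116 − 0.202655)/0.009573 = 0.017461/0.009573 = 1.824.
Two-sided p-value ≈ 2·Φ(−1.824) = 0.0682. With α = 0.05, fail to reject H₀.

z = 1.824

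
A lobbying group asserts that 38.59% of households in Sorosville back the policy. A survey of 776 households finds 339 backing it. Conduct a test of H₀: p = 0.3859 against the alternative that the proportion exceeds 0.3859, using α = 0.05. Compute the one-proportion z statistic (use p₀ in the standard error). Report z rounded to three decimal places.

z = 2.916

p̂ = 339/776 = 0.436856.
Standard error under H₀: √(0.3859×0.6141/776) = 0.017475.
z = (0.436856 − 0.3859)/0.017475 = 0.050956/0.017475 = 2.916.
p-value = P(Z > 2.916) ≈ 0.0018. With α = 0.05, reject H₀.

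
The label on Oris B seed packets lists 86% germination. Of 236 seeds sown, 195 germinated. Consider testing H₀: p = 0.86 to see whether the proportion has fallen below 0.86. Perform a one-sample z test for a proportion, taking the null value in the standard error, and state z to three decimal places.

p̂ = 195/236 ≈ 0.82627.
Under H₀, SE = √(0.86·0.14/236) = √(0.000510169) = 0.02259.
z = (0.82627 − 0.86)/0.02259 = -0.03373/0.02259 = -1.493.
p-value = P(Z < -1.493) ≈ 0.0677.

z = -1.493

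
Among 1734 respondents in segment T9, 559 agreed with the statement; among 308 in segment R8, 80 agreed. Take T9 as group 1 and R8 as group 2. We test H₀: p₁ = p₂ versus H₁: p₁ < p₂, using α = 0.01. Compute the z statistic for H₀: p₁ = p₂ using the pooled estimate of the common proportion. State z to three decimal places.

p̂₁ = 559/1734 = 0.32238, p̂₂ = 80/308 = 0.25974.
Pooled p̂ = (559+80)/(1734+308) = 639/2042 = 0.31293.
SE = √(p̂(1−p̂)(1/n₁+1/n₂)) = √(0.31293·0.68707·0.00382345) = √(0.000822059) = 0.02867.
z = (0.32238 − 0.25974)/0.02867 = 0.06264/0.02867 = 2.185.
p-value = P(Z < 2.185) ≈ 0.9855, so at α = 0.01 we fail to reject H₀.

z = 2.185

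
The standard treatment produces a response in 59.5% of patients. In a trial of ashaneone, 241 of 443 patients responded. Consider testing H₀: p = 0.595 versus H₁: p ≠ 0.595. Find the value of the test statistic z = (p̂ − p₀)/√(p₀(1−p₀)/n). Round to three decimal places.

p̂ = 241/443 = 0.54402.
SE = √(p₀(1−p₀)/n) = √(0.24097/443) = 0.02332.
z = (0.54402 − 0.595)/0.02332 = -0.05098/0.02332 = -2.186.

z = -2.186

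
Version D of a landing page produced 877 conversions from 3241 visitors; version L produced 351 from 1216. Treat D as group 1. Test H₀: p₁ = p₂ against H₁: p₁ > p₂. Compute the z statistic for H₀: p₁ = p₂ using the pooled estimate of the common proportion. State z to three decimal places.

z = -1.202

p̂₁ = 877/3241 ≈ 0.27060, p̂₂ = 351/1216 ≈ 0.28865.
Pooled p̂ = (877+351)/(3241+1216) = 1228/4457 = 0.27552.
SE = √(0.199609 × 0.00113092) = 0.01502.
z = (0.27060 − 0.28865)/0.01502 = -0.01805/0.01502 = -1.202.
p-value = P(Z > -1.202) ≈ 0.8853.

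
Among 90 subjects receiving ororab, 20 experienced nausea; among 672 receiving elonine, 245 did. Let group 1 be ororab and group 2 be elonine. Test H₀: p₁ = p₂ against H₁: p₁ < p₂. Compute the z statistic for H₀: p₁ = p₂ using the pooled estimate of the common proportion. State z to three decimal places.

p̂₁ = 20/90 ≈ 0.22222, p̂₂ = 245/672 ≈ 0.36458.
Pooled p̂ = (20+245)/(90+672) = 265/762 = 0.34777.
SE = √(0.226826 × 0.0125992) = 0.05346.
z = (0.22222 − 0.36458)/0.05346 = -0.14236/0.05346 = -2.663.

z = -2.663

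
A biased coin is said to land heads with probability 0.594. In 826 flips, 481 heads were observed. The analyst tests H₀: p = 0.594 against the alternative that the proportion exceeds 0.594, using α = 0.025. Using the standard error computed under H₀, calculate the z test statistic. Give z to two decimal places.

p̂ = 481/826 ≈ 0.5823.
Standard error under H₀: √(0.594×0.406/826) = 0.0171.
z = (0.5823 − 0.594)/0.0171 = -0.0117/0.0171 = -0.68.
p-value = P(Z > -0.683) ≈ 0.7528, so at α = 0.025 we fail to reject H₀.

z = -0.68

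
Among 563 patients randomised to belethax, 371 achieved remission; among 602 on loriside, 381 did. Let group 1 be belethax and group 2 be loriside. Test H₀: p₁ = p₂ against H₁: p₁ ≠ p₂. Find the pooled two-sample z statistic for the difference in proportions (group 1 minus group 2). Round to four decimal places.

z = 0.9299

p̂₁ = 371/563 ≈ 0.658970, p̂₂ = 381/602 ≈ 0.632890.
Pooled p̂ = (371+381)/(563+602) = 752/1165 = 0.645494.
SE = √(p̂(1−p̂)(1/n₁+1/n₂)) = √(0.645494·0.354506·0.00343733) = √(0.000786569) = 0.028046.
z = (0.658970 − 0.632890)/0.028046 = 0.026080/0.028046 = 0.9299.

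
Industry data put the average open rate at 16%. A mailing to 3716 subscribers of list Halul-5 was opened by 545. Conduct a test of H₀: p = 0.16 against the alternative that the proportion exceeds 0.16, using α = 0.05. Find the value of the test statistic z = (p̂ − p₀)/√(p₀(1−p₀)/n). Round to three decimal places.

z = -2.218

p̂ = 545/3716 ≈ 0.146663.
SE = √(p₀(1−p₀)/n) = √(0.1344/3716) = 0.006014.
z = (0.146663 − 0.16)/0.006014 = -0.013337/0.006014 = -2.218.
p-value = P(Z > -2.218) ≈ 0.9867, so at α = 0.05 we fail to reject H₀.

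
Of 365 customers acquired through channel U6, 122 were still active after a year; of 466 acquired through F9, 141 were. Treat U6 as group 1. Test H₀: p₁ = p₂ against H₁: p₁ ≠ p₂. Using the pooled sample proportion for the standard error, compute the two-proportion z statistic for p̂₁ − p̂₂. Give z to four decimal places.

z = 0.9742

p̂₁ = 122/365 = 0.334247, p̂₂ = 141/466 = 0.302575.
Pooled p̂ = (122+141)/(365+466) = 263/831 = 0.316486.
SE = √(p̂(1−p̂)(1/n₁+1/n₂)) = √(0.316486·0.683514·0.00488565) = √(0.00105688) = 0.032510.
z = (0.334247 − 0.302575)/0.032510 = 0.031672/0.032510 = 0.9742.
p-value = 2·P(Z > 0.974) ≈ 0.3299.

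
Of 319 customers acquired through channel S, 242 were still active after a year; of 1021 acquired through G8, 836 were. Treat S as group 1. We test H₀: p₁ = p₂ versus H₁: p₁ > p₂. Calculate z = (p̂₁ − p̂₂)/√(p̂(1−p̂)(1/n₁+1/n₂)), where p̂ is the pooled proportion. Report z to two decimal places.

p̂₁ = 242/319 = 0.7586, p̂₂ = 836/1021 = 0.8188.
Pooled p̂ = (242+836)/(319+1021) = 1078/1340 = 0.8045.
SE = √(0.157293 × 0.00411423) = 0.0254.
z = (0.7586 − 0.8188)/0.0254 = -0.0602/0.0254 = -2.37.
p-value = P(Z > -2.366) ≈ 0.9910.

z = -2.37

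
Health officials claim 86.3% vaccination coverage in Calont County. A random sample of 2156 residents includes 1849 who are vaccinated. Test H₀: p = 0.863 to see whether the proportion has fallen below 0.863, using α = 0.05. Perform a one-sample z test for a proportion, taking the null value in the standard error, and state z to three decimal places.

p̂ = 1849/2156 ≈ 0.857607.
SE = √(p₀(1−p₀)/n) = √(0.11823/2156) = 0.007405.
z = (0.857607 − 0.863)/0.007405 = -0.005393/0.007405 = -0.728.
p-value = P(Z < -0.728) ≈ 0.2332. With α = 0.05, fail to reject H₀.

z = -0.728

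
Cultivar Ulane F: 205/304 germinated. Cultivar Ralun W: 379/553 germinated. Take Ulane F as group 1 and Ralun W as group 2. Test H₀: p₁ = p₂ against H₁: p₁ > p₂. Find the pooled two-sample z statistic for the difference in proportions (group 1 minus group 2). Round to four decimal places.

p̂₁ = 205/304 ≈ 0.674342, p̂₂ = 379/553 ≈ 0.685353.
Pooled p̂ = (205+379)/(304+553) = 584/857 = 0.681447.
SE = √(p̂(1−p̂)(1/n₁+1/n₂)) = √(0.681447·0.318553·0.00509779) = √(0.00110661) = 0.033266.
z = (0.674342 − 0.685353)/0.033266 = -0.011011/0.033266 = -0.3310.
p-value = P(Z > -0.331) ≈ 0.6297.

z = -0.3310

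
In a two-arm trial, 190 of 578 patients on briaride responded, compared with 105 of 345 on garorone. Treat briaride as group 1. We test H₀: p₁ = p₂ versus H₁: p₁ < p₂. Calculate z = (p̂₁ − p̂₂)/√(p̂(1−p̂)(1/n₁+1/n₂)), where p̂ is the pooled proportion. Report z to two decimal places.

p̂₁ = 190/578 ≈ 0.3287, p̂₂ = 105/345 ≈ 0.3043.
Pooled p̂ = (190+105)/(578+345) = 295/923 = 0.3196.
SE = √(0.217459 × 0.00462865) = 0.0317.
z = (0.3287 − 0.3043)/0.0317 = 0.0244/0.0317 = 0.77.

z = 0.77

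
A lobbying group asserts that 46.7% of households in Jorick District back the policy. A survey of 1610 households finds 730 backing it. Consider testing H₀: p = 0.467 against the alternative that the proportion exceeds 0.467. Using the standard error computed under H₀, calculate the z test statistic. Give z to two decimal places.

z = -1.09

p̂ = 730/1610 ≈ 0.45342.
SE = √(p₀(1−p₀)/n) = √(0.24891/1610) = 0.01243.
z = (0.45342 − 0.467)/0.01243 = -0.01358/0.01243 = -1.09.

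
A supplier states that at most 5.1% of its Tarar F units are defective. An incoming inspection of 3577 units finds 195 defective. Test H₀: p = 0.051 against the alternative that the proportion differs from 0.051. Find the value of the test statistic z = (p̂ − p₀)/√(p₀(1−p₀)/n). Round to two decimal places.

z = 0.96

p̂ = 195/3577 ≈ 0.054515.
Standard error under H₀: √(0.051×0.949/3577) = 0.003678.
z = (0.054515 − 0.051)/0.003678 = 0.003515/0.003678 = 0.96.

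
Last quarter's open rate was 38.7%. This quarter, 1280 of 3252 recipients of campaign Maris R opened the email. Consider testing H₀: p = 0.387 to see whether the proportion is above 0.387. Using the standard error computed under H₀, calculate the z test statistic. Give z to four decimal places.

z = 0.7732

p̂ = 1280/3252 = 0.393604.
Standard error under H₀: √(0.387×0.613/3252) = 0.008541.
z = (0.393604 − 0.387)/0.008541 = 0.006604/0.008541 = 0.7732.
p-value = P(Z > 0.773) ≈ 0.2197.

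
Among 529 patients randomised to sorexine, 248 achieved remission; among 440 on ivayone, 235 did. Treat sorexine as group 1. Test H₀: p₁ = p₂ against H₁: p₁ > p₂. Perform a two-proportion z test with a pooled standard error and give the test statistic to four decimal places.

p̂₁ = 248/529 ≈ 0.468809, p̂₂ = 235/440 ≈ 0.534091.
Pooled p̂ = (248+235)/(529+440) = 483/969 = 0.498452.
SE = √(p̂(1−p̂)(1/n₁+1/n₂)) = √(0.498452·0.501548·0.00416309) = √(0.00104076) = 0.032261.
z = (0.468809 − 0.534091)/0.032261 = -0.065282/0.032261 = -2.0236.

z = -2.0236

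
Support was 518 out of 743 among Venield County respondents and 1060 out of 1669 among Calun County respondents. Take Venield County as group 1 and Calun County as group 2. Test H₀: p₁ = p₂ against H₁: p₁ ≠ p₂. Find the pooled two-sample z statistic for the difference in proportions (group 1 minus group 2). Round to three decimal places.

z = 2.959

p̂₁ = 518/743 = 0.697174, p̂₂ = 1060/1669 = 0.635111.
Pooled p̂ = (518+1060)/(743+1669) = 1578/2412 = 0.654229.
SE = √(p̂(1−p̂)(1/n₁+1/n₂)) = √(0.654229·0.345771·0.00194506) = √(0.000439998) = 0.020976.
z = (0.697174 − 0.635111)/0.020976 = 0.062063/0.020976 = 2.959.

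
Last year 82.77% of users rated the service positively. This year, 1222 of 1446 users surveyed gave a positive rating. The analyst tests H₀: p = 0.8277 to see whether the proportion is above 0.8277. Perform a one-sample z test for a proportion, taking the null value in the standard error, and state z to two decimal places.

z = 1.75

p̂ = 1222/1446 = 0.84509.
Under H₀, SE = √(0.8277·0.1723/1446) = √(9.86257e-05) = 0.00993.
z = (0.84509 − 0.8277)/0.00993 = 0.01739/0.00993 = 1.75.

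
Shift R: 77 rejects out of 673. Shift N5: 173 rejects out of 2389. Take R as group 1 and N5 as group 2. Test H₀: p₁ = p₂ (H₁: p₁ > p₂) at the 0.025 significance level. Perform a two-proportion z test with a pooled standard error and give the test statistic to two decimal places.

z = 3.51

p̂₁ = 77/673 ≈ 0.11441, p̂₂ = 173/2389 ≈ 0.07242.
Pooled p̂ = (77+173)/(673+2389) = 250/3062 = 0.08165.
SE = √(p̂(1−p̂)(1/n₁+1/n₂)) = √(0.08165·0.91835·0.00190447) = √(0.000142797) = 0.01195.
z = (0.11441 − 0.07242)/0.01195 = 0.04199/0.01195 = 3.51.
p-value = P(Z > 3.515) ≈ 0.0002; since p < α = 0.025, reject H₀.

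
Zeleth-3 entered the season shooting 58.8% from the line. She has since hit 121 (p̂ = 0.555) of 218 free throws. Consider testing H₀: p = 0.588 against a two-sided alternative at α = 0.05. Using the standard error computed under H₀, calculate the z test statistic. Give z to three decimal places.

z = -0.989

p̂ = 121/218 = 0.555046.
Under H₀, SE = √(0.588·0.412/218) = √(0.00111127) = 0.033336.
z = (0.555046 − 0.588)/0.033336 = -0.032954/0.033336 = -0.989.
Two-sided p-value ≈ 2·Φ(−0.989) = 0.3229, so at α = 0.05 we fail to reject H₀.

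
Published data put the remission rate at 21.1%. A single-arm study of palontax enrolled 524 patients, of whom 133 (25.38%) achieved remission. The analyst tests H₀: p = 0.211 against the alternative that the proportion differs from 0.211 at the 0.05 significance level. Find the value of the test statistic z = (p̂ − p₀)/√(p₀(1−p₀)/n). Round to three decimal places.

z = 2.402

p̂ = 133/524 = 0.253817.
Standard error under H₀: √(0.211×0.789/524) = 0.017824.
z = (0.253817 − 0.211)/0.017824 = 0.042817/0.017824 = 2.402.
p-value = 2·P(Z > 2.402) ≈ 0.0163; since p < α = 0.05, reject H₀.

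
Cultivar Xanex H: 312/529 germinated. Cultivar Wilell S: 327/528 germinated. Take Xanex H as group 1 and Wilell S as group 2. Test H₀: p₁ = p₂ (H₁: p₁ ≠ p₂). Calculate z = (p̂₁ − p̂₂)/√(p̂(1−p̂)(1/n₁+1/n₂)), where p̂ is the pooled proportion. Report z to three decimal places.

z = -0.982

p̂₁ = 312/529 ≈ 0.58979, p̂₂ = 327/528 ≈ 0.61932.
Pooled p̂ = (312+327)/(529+528) = 639/1057 = 0.60454.
SE = √(0.239071 × 0.0037843) = 0.03008.
z = (0.58979 − 0.61932)/0.03008 = -0.02953/0.03008 = -0.982.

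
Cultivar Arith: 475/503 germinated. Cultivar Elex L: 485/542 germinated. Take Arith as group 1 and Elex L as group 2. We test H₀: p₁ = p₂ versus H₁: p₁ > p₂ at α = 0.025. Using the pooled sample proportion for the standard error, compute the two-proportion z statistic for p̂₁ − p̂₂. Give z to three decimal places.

p̂₁ = 475/503 = 0.944334, p̂₂ = 485/542 = 0.894834.
Pooled p̂ = (475+485)/(503+542) = 960/1045 = 0.918660.
SE = √(0.0747236 × 0.00383309) = 0.016924.
z = (0.944334 − 0.894834)/0.016924 = 0.049500/0.016924 = 2.925.
p-value = P(Z > 2.925) ≈ 0.0017. With α = 0.025, reject H₀.

z = 2.925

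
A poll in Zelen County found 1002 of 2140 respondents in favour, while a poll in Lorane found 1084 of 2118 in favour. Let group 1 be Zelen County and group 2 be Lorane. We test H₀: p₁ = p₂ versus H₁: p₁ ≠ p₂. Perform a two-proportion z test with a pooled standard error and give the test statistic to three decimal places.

p̂₁ = 1002/2140 = 0.468224, p̂₂ = 1084/2118 = 0.511804.
Pooled p̂ = (1002+1084)/(2140+2118) = 2086/4258 = 0.489901.
SE = √(0.249898 × 0.000939433) = 0.015322.
z = (0.468224 − 0.511804)/0.015322 = -0.043580/0.015322 = -2.844.

z = -2.844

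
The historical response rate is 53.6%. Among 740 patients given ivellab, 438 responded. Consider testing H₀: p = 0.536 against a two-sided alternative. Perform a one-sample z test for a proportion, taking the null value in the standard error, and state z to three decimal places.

z = 3.049

p̂ = 438/740 = 0.59189.
Under H₀, SE = √(0.536·0.464/740) = √(0.000336086) = 0.01833.
z = (0.59189 − 0.536)/0.01833 = 0.05589/0.01833 = 3.049.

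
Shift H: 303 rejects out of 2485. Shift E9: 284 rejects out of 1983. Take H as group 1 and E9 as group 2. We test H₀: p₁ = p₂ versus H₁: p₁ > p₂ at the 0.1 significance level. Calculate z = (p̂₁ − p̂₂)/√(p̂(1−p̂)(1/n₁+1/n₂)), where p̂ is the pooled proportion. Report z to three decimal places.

z = -2.093

p̂₁ = 303/2485 ≈ 0.12193, p̂₂ = 284/1983 ≈ 0.14322.
Pooled p̂ = (303+284)/(2485+1983) = 587/4468 = 0.13138.
SE = √(0.114118 × 0.000906701) = 0.01017.
z = (0.12193 − 0.14322)/0.01017 = -0.02129/0.01017 = -2.093.
p-value = P(Z > -2.093) ≈ 0.9818, so at α = 0.1 we fail to reject H₀.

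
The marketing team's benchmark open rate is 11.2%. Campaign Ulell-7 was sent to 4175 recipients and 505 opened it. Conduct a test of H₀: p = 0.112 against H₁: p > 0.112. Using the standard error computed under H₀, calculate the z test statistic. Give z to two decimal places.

p̂ = 505/4175 ≈ 0.1210.
Under H₀, SE = √(0.112·0.888/4175) = √(2.38218e-05) = 0.0049.
z = (0.1210 − 0.112)/0.0049 = 0.0090/0.0049 = 1.84.
p-value = P(Z > 1.835) ≈ 0.0332.

z = 1.84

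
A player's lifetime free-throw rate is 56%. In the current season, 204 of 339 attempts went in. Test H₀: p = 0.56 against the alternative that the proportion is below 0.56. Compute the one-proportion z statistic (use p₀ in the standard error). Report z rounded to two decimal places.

z = 1.55

p̂ = 204/339 = 0.6018.
SE = √(p₀(1−p₀)/n) = √(0.2464/339) = 0.0270.
z = (0.6018 − 0.56)/0.0270 = 0.0418/0.0270 = 1.55.
p-value = P(Z < 1.549) ≈ 0.9393.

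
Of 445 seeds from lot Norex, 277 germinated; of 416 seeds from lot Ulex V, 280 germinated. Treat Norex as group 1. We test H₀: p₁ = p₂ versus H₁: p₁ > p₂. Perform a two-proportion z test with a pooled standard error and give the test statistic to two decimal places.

z = -1.55

p̂₁ = 277/445 = 0.6225, p̂₂ = 280/416 = 0.6731.
Pooled p̂ = (277+280)/(445+416) = 557/861 = 0.6469.
SE = √(0.228414 × 0.00465104) = 0.0326.
z = (0.6225 − 0.6731)/0.0326 = -0.0506/0.0326 = -1.55.
p-value = P(Z > -1.553) ≈ 0.9397.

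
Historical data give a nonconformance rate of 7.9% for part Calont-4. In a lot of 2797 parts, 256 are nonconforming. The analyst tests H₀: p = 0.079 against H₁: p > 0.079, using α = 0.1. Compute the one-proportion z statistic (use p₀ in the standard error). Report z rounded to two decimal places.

z = 2.46

p̂ = 256/2797 ≈ 0.09153.
Standard error under H₀: √(0.079×0.921/2797) = 0.00510.
z = (0.09153 − 0.079)/0.00510 = 0.01253/0.00510 = 2.46.
p-value = P(Z > 2.456) ≈ 0.0070. With α = 0.1, reject H₀.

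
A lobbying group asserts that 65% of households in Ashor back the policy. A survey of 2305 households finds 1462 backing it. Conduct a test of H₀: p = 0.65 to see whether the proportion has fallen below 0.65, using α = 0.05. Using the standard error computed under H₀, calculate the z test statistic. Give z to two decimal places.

p̂ = 1462/2305 = 0.63427.
SE = √(p₀(1−p₀)/n) = √(0.2275/2305) = 0.00993.
z = (0.63427 − 0.65)/0.00993 = -0.01573/0.00993 = -1.58.
p-value = P(Z < -1.583) ≈ 0.0567; since p > α = 0.05, fail to reject H₀.

z = -1.58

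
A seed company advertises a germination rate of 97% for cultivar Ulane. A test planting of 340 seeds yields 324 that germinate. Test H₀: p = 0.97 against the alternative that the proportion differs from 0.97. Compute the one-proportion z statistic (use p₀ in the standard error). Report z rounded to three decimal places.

p̂ = 324/340 = 0.95294.
Under H₀, SE = √(0.97·0.03/340) = √(8.55882e-05) = 0.00925.
z = (0.95294 − 0.97)/0.00925 = -0.01706/0.00925 = -1.844.

z = -1.844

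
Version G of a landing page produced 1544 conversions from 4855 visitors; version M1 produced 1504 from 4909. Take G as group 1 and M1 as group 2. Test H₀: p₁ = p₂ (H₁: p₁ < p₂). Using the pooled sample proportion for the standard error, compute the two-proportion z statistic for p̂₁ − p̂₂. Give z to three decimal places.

z = 1.242

p̂₁ = 1544/4855 = 0.318023, p̂₂ = 1504/4909 = 0.306376.
Pooled p̂ = (1544+1504)/(4855+4909) = 3048/9764 = 0.312167.
SE = √(0.214719 × 0.000409681) = 0.009379.
z = (0.318023 − 0.306376)/0.009379 = 0.011647/0.009379 = 1.242.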